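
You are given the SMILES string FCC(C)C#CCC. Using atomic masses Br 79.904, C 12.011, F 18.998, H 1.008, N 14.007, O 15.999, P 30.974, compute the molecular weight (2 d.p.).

First, the molecular formula is C7H11F (counting implicit H from valence).
  C: 7 × 12.011 = 84.077
  F: 1 × 18.998 = 18.998
  H: 11 × 1.008 = 11.088
Sum: 7×12.011 + 1×18.998 + 11×1.008 = 114.163 → 114.16 g/mol.

114.16 g/mol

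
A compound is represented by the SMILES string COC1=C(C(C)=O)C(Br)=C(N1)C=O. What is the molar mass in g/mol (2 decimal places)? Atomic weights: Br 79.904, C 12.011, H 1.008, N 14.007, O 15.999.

246.06 g/mol

First, the molecular formula is C8H8BrNO3 (counting implicit H from valence).
  Br: 1 × 79.904 = 79.904
  C: 8 × 12.011 = 96.088
  H: 8 × 1.008 = 8.064
  N: 1 × 14.007 = 14.007
  O: 3 × 15.999 = 47.997
Sum: 1×79.904 + 8×12.011 + 8×1.008 + 1×14.007 + 3×15.999 = 246.060 → 246.06 g/mol.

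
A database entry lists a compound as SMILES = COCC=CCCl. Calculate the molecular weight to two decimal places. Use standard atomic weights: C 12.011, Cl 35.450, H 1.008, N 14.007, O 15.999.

First, the molecular formula is C5H9ClO (counting implicit H from valence).
  C: 5 × 12.011 = 60.055
  Cl: 1 × 35.450 = 35.450
  H: 9 × 1.008 = 9.072
  O: 1 × 15.999 = 15.999
Sum: 5×12.011 + 1×35.450 + 9×1.008 + 1×15.999 = 120.576 → 120.58 g/mol.

120.58 g/mol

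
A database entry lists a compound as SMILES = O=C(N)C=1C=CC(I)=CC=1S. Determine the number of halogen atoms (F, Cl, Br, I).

Halogen atoms appear at heavy-atom position 8 (1×I).
Other groups present: 1 amide, 1 thiol.
Halogen count: 1.

1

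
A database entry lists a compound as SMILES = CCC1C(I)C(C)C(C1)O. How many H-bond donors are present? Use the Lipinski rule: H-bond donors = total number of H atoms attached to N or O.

Donors: find every N or O and count the H atoms it carries.
  atom 10 (O): bond orders sum to 1 → 1 H
Lipinski HBD = 1.

1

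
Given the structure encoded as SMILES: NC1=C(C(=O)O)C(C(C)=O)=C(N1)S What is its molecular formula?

Walk through each heavy atom and fill implicit hydrogens from standard valence (C 4, N 3, O 2, S 2, halogen 1):
  atom 1: N, bond orders sum to 1 (valence 3) → 2 H
  atom 2: C, bond orders sum to 4 (valence 4) → 0 H
  atom 3: C, bond orders sum to 4 (valence 4) → 0 H
  atom 4: C, bond orders sum to 4 (valence 4) → 0 H
  atom 5: O, bond orders sum to 2 (valence 2) → 0 H
  atom 6: O, bond orders sum to 1 (valence 2) → 1 H
  atom 7: C, bond orders sum to 4 (valence 4) → 0 H
  atom 8: C, bond orders sum to 4 (valence 4) → 0 H
  atom 9: C, bond orders sum to 1 (valence 4) → 3 H
  atom 10: O, bond orders sum to 2 (valence 2) → 0 H
  atom 11: C, bond orders sum to 4 (valence 4) → 0 H
  atom 12: N, bond orders sum to 2 (valence 3) → 1 H
  atom 13: S, bond orders sum to 1 (valence 2) → 1 H
Totals → C:7, H:8, N:2, O:3, S:1.

C7H8N2O3S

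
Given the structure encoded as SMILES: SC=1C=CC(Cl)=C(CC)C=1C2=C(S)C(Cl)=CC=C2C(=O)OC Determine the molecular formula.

Walk through each heavy atom and fill implicit hydrogens from standard valence (C 4, N 3, O 2, S 2, halogen 1):
  atom 1: S, bond orders sum to 1 (valence 2) → 1 H
  atom 2: C, bond orders sum to 4 (valence 4) → 0 H
  atom 3: C, bond orders sum to 3 (valence 4) → 1 H
  atom 4: C, bond orders sum to 3 (valence 4) → 1 H
  atom 5: C, bond orders sum to 4 (valence 4) → 0 H
  atom 6: Cl (halogen, monovalent) → 0 H
  atom 7: C, bond orders sum to 4 (valence 4) → 0 H
  atom 8: C, bond orders sum to 2 (valence 4) → 2 H
  atom 9: C, bond orders sum to 1 (valence 4) → 3 H
  atom 10: C, bond orders sum to 4 (valence 4) → 0 H
  atom 11: C, bond orders sum to 4 (valence 4) → 0 H
  atom 12: C, bond orders sum to 4 (valence 4) → 0 H
  atom 13: S, bond orders sum to 1 (valence 2) → 1 H
  atom 14: C, bond orders sum to 4 (valence 4) → 0 H
  atom 15: Cl (halogen, monovalent) → 0 H
  atom 16: C, bond orders sum to 3 (valence 4) → 1 H
  atom 17: C, bond orders sum to 3 (valence 4) → 1 H
  atom 18: C, bond orders sum to 4 (valence 4) → 0 H
  atom 19: C, bond orders sum to 4 (valence 4) → 0 H
  atom 20: O, bond orders sum to 2 (valence 2) → 0 H
  atom 21: O, bond orders sum to 2 (valence 2) → 0 H
  atom 22: C, bond orders sum to 1 (valence 4) → 3 H
Totals → C:16, H:14, Cl:2, O:2, S:2.

C16H14Cl2O2S2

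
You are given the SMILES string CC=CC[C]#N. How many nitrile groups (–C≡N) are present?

1

The nitrile motif appears at heavy-atom position 5 in the SMILES.
Other groups present: 1 alkene.
Nitrile count: 1.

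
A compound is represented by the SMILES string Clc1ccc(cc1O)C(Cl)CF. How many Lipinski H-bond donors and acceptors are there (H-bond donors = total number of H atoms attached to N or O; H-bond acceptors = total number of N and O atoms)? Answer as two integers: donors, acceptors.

1, 1

Donors: find every N or O and count the H atoms it carries.
  atom 8 (O): bond orders sum to 1 → 1 H
Lipinski HBD = 1.
Acceptors: N atoms = 0, O atoms = 1 → HBA = 1.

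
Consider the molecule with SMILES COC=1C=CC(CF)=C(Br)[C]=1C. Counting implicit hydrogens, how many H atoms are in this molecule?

10

Walk through each heavy atom and fill implicit hydrogens from standard valence (C 4, N 3, O 2, S 2, halogen 1):
  atom 1: C, bond orders sum to 1 (valence 4) → 3 H
  atom 2: O, bond orders sum to 2 (valence 2) → 0 H
  atom 3: C, bond orders sum to 4 (valence 4) → 0 H
  atom 4: C, bond orders sum to 3 (valence 4) → 1 H
  atom 5: C, bond orders sum to 3 (valence 4) → 1 H
  atom 6: C, bond orders sum to 4 (valence 4) → 0 H
  atom 7: C, bond orders sum to 2 (valence 4) → 2 H
  atom 8: F (halogen, monovalent) → 0 H
  atom 9: C, bond orders sum to 4 (valence 4) → 0 H
  atom 10: Br (halogen, monovalent) → 0 H
  atom 11: C with explicit H count 0
  atom 12: C, bond orders sum to 1 (valence 4) → 3 H
Total hydrogens: 10.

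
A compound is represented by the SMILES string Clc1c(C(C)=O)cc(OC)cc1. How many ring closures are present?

1

In SMILES, each pair of matching ring-closure digits denotes one ring-closing bond; the number of such bonds equals the number of independent rings.
Ring-closure bonds here: 1.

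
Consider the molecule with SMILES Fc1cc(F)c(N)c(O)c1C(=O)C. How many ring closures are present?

1

In SMILES, each pair of matching ring-closure digits denotes one ring-closing bond; the number of such bonds equals the number of independent rings.
Ring-closure bonds here: 1.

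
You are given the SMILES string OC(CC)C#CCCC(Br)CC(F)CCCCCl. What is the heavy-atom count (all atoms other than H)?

Every atom symbol written in the SMILES (organic subset) is one heavy atom; implicit H are not written.
Heavy atoms by element → Br:1, C:14, Cl:1, F:1, O:1.
Total: 18.

18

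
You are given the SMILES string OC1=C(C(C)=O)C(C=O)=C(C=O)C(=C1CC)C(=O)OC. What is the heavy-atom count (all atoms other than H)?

20

Every atom symbol written in the SMILES (organic subset) is one heavy atom; implicit H are not written.
Heavy atoms by element → C:14, O:6.
Total: 20.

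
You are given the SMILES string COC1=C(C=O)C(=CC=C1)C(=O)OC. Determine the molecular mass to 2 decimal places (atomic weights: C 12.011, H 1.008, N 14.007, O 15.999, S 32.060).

194.19 g/mol

First, the molecular formula is C10H10O4 (counting implicit H from valence).
  C: 10 × 12.011 = 120.110
  H: 10 × 1.008 = 10.080
  O: 4 × 15.999 = 63.996
Sum: 10×12.011 + 10×1.008 + 4×15.999 = 194.186 → 194.19 g/mol.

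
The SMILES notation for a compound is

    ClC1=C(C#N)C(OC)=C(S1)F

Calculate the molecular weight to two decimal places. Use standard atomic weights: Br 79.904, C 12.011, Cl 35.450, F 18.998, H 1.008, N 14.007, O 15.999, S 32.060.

191.60 g/mol

First, the molecular formula is C6H3ClFNOS (counting implicit H from valence).
  C: 6 × 12.011 = 72.066
  Cl: 1 × 35.450 = 35.450
  F: 1 × 18.998 = 18.998
  H: 3 × 1.008 = 3.024
  N: 1 × 14.007 = 14.007
  O: 1 × 15.999 = 15.999
  S: 1 × 32.060 = 32.060
Sum: 6×12.011 + 1×35.450 + 1×18.998 + 3×1.008 + 1×14.007 + 1×15.999 + 1×32.060 = 191.604 → 191.60 g/mol.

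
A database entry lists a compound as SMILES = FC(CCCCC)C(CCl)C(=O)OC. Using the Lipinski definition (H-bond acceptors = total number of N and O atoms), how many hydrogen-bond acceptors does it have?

N atoms: 0; O atoms: 2.
Lipinski HBA = 0 + 2 = 2.

2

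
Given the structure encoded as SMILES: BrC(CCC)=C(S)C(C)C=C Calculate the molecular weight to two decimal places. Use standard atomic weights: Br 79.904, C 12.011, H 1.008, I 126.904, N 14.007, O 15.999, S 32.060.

First, the molecular formula is C9H15BrS (counting implicit H from valence).
  Br: 1 × 79.904 = 79.904
  C: 9 × 12.011 = 108.099
  H: 15 × 1.008 = 15.120
  S: 1 × 32.060 = 32.060
Sum: 1×79.904 + 9×12.011 + 15×1.008 + 1×32.060 = 235.183 → 235.18 g/mol.

235.18 g/mol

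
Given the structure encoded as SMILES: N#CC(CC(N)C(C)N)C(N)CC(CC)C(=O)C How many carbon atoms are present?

Count every carbon token in the SMILES (each C, including those in ring-closure positions and inside branches).
Carbon count: 13.

13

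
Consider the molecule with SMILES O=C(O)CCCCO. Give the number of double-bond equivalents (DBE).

Degree of unsaturation = (number of rings) + (number of π bonds).
Ring closures in the SMILES: 0.
π bonds: 1 double bond (each 1 DoU) → 1 DoU from unsaturation.
Total DoU = 0 + 1 = 1.

1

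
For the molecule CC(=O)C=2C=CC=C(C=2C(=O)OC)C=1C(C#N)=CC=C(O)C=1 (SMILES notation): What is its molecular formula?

C17H13NO4

Walk through each heavy atom and fill implicit hydrogens from standard valence (C 4, N 3, O 2, S 2, halogen 1):
  atom 1: C, bond orders sum to 1 (valence 4) → 3 H
  atom 2: C, bond orders sum to 4 (valence 4) → 0 H
  atom 3: O, bond orders sum to 2 (valence 2) → 0 H
  atom 4: C, bond orders sum to 4 (valence 4) → 0 H
  atom 5: C, bond orders sum to 3 (valence 4) → 1 H
  atom 6: C, bond orders sum to 3 (valence 4) → 1 H
  atom 7: C, bond orders sum to 3 (valence 4) → 1 H
  atom 8: C, bond orders sum to 4 (valence 4) → 0 H
  atom 9: C, bond orders sum to 4 (valence 4) → 0 H
  atom 10: C, bond orders sum to 4 (valence 4) → 0 H
  atom 11: O, bond orders sum to 2 (valence 2) → 0 H
  atom 12: O, bond orders sum to 2 (valence 2) → 0 H
  atom 13: C, bond orders sum to 1 (valence 4) → 3 H
  atom 14: C, bond orders sum to 4 (valence 4) → 0 H
  atom 15: C, bond orders sum to 4 (valence 4) → 0 H
  atom 16: C, bond orders sum to 4 (valence 4) → 0 H
  atom 17: N, bond orders sum to 3 (valence 3) → 0 H
  atom 18: C, bond orders sum to 3 (valence 4) → 1 H
  atom 19: C, bond orders sum to 3 (valence 4) → 1 H
  atom 20: C, bond orders sum to 4 (valence 4) → 0 H
  atom 21: O, bond orders sum to 1 (valence 2) → 1 H
  atom 22: C, bond orders sum to 3 (valence 4) → 1 H
Totals → C:17, H:13, N:1, O:4.
In Hill order: C17H13NO4.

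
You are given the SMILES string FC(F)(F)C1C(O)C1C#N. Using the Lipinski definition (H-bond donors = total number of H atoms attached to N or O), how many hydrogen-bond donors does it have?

1

Donors: find every N or O and count the H atoms it carries.
  atom 7 (O): bond orders sum to 1 → 1 H
  atom 10 (N): bond orders sum to 3 → 0 H
Lipinski HBD = 1.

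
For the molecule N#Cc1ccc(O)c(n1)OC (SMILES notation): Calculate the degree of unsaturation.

6

Molecular formula: C7H6N2O2.
DoU = (2C + 2 + N − H − X) / 2, where X is the halogen count and O/S are ignored.
    = (2·7 + 2 + 2 − 6 − 0) / 2 = 12 / 2 = 6.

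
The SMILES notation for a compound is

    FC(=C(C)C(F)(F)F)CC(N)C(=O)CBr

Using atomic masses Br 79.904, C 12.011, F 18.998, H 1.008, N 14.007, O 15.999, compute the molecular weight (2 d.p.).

First, the molecular formula is C8H10BrF4NO (counting implicit H from valence).
  Br: 1 × 79.904 = 79.904
  C: 8 × 12.011 = 96.088
  F: 4 × 18.998 = 75.992
  H: 10 × 1.008 = 10.080
  N: 1 × 14.007 = 14.007
  O: 1 × 15.999 = 15.999
Sum: 1×79.904 + 8×12.011 + 4×18.998 + 10×1.008 + 1×14.007 + 1×15.999 = 292.070 → 292.07 g/mol.

292.07 g/mol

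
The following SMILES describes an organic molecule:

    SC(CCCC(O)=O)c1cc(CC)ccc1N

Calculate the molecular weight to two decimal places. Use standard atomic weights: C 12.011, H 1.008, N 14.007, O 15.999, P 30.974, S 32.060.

First, the molecular formula is C13H19NO2S (counting implicit H from valence).
  C: 13 × 12.011 = 156.143
  H: 19 × 1.008 = 19.152
  N: 1 × 14.007 = 14.007
  O: 2 × 15.999 = 31.998
  S: 1 × 32.060 = 32.060
Sum: 13×12.011 + 19×1.008 + 1×14.007 + 2×15.999 + 1×32.060 = 253.360 → 253.36 g/mol.

253.36 g/mol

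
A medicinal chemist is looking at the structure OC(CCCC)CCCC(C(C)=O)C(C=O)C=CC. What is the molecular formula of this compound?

Walk through each heavy atom and fill implicit hydrogens from standard valence (C 4, N 3, O 2, S 2, halogen 1):
  atom 1: O, bond orders sum to 1 (valence 2) → 1 H
  atom 2: C, bond orders sum to 3 (valence 4) → 1 H
  atom 3: C, bond orders sum to 2 (valence 4) → 2 H
  atom 4: C, bond orders sum to 2 (valence 4) → 2 H
  atom 5: C, bond orders sum to 2 (valence 4) → 2 H
  atom 6: C, bond orders sum to 1 (valence 4) → 3 H
  atom 7: C, bond orders sum to 2 (valence 4) → 2 H
  atom 8: C, bond orders sum to 2 (valence 4) → 2 H
  atom 9: C, bond orders sum to 2 (valence 4) → 2 H
  atom 10: C, bond orders sum to 3 (valence 4) → 1 H
  atom 11: C, bond orders sum to 4 (valence 4) → 0 H
  atom 12: C, bond orders sum to 1 (valence 4) → 3 H
  atom 13: O, bond orders sum to 2 (valence 2) → 0 H
  atom 14: C, bond orders sum to 3 (valence 4) → 1 H
  atom 15: C, bond orders sum to 3 (valence 4) → 1 H
  atom 16: O, bond orders sum to 2 (valence 2) → 0 H
  atom 17: C, bond orders sum to 3 (valence 4) → 1 H
  atom 18: C, bond orders sum to 3 (valence 4) → 1 H
  atom 19: C, bond orders sum to 1 (valence 4) → 3 H
Totals → C:16, H:28, O:3.

C16H28O3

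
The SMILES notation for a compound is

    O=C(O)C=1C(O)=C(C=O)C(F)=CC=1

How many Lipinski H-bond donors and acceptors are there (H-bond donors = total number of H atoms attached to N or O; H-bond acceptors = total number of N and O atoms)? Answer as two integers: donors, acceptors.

Donors: find every N or O and count the H atoms it carries.
  atom 1 (O): bond orders sum to 2 → 0 H
  atom 3 (O): bond orders sum to 1 → 1 H
  atom 6 (O): bond orders sum to 1 → 1 H
  atom 9 (O): bond orders sum to 2 → 0 H
Lipinski HBD = 2.
Acceptors: N atoms = 0, O atoms = 4 → HBA = 4.

2, 4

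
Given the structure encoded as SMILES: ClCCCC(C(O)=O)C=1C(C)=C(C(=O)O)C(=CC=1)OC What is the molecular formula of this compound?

Walk through each heavy atom and fill implicit hydrogens from standard valence (C 4, N 3, O 2, S 2, halogen 1):
  atom 1: Cl (halogen, monovalent) → 0 H
  atom 2: C, bond orders sum to 2 (valence 4) → 2 H
  atom 3: C, bond orders sum to 2 (valence 4) → 2 H
  atom 4: C, bond orders sum to 2 (valence 4) → 2 H
  atom 5: C, bond orders sum to 3 (valence 4) → 1 H
  atom 6: C, bond orders sum to 4 (valence 4) → 0 H
  atom 7: O, bond orders sum to 1 (valence 2) → 1 H
  atom 8: O, bond orders sum to 2 (valence 2) → 0 H
  atom 9: C, bond orders sum to 4 (valence 4) → 0 H
  atom 10: C, bond orders sum to 4 (valence 4) → 0 H
  atom 11: C, bond orders sum to 1 (valence 4) → 3 H
  atom 12: C, bond orders sum to 4 (valence 4) → 0 H
  atom 13: C, bond orders sum to 4 (valence 4) → 0 H
  atom 14: O, bond orders sum to 2 (valence 2) → 0 H
  atom 15: O, bond orders sum to 1 (valence 2) → 1 H
  atom 16: C, bond orders sum to 4 (valence 4) → 0 H
  atom 17: C, bond orders sum to 3 (valence 4) → 1 H
  atom 18: C, bond orders sum to 3 (valence 4) → 1 H
  atom 19: O, bond orders sum to 2 (valence 2) → 0 H
  atom 20: C, bond orders sum to 1 (valence 4) → 3 H
Totals → C:14, H:17, Cl:1, O:5.
In Hill order: C14H17ClO5.

C14H17ClO5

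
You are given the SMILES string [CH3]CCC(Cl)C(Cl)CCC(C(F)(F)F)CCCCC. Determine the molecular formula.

C14H25Cl2F3

Walk through each heavy atom and fill implicit hydrogens from standard valence (C 4, N 3, O 2, S 2, halogen 1):
  atom 1: C with explicit H count 3
  atom 2: C, bond orders sum to 2 (valence 4) → 2 H
  atom 3: C, bond orders sum to 2 (valence 4) → 2 H
  atom 4: C, bond orders sum to 3 (valence 4) → 1 H
  atom 5: Cl (halogen, monovalent) → 0 H
  atom 6: C, bond orders sum to 3 (valence 4) → 1 H
  atom 7: Cl (halogen, monovalent) → 0 H
  atom 8: C, bond orders sum to 2 (valence 4) → 2 H
  atom 9: C, bond orders sum to 2 (valence 4) → 2 H
  atom 10: C, bond orders sum to 3 (valence 4) → 1 H
  atom 11: C, bond orders sum to 4 (valence 4) → 0 H
  atom 12: F (halogen, monovalent) → 0 H
  atom 13: F (halogen, monovalent) → 0 H
  atom 14: F (halogen, monovalent) → 0 H
  atom 15: C, bond orders sum to 2 (valence 4) → 2 H
  atom 16: C, bond orders sum to 2 (valence 4) → 2 H
  atom 17: C, bond orders sum to 2 (valence 4) → 2 H
  atom 18: C, bond orders sum to 2 (valence 4) → 2 H
  atom 19: C, bond orders sum to 1 (valence 4) → 3 H
Totals → C:14, H:25, Cl:2, F:3.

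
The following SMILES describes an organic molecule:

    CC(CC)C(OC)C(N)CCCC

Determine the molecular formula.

Walk through each heavy atom and fill implicit hydrogens from standard valence (C 4, N 3, O 2, S 2, halogen 1):
  atom 1: C, bond orders sum to 1 (valence 4) → 3 H
  atom 2: C, bond orders sum to 3 (valence 4) → 1 H
  atom 3: C, bond orders sum to 2 (valence 4) → 2 H
  atom 4: C, bond orders sum to 1 (valence 4) → 3 H
  atom 5: C, bond orders sum to 3 (valence 4) → 1 H
  atom 6: O, bond orders sum to 2 (valence 2) → 0 H
  atom 7: C, bond orders sum to 1 (valence 4) → 3 H
  atom 8: C, bond orders sum to 3 (valence 4) → 1 H
  atom 9: N, bond orders sum to 1 (valence 3) → 2 H
  atom 10: C, bond orders sum to 2 (valence 4) → 2 H
  atom 11: C, bond orders sum to 2 (valence 4) → 2 H
  atom 12: C, bond orders sum to 2 (valence 4) → 2 H
  atom 13: C, bond orders sum to 1 (valence 4) → 3 H
Totals → C:11, H:25, N:1, O:1.

C11H25NO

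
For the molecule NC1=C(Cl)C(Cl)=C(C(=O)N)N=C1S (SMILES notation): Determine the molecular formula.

Walk through each heavy atom and fill implicit hydrogens from standard valence (C 4, N 3, O 2, S 2, halogen 1):
  atom 1: N, bond orders sum to 1 (valence 3) → 2 H
  atom 2: C, bond orders sum to 4 (valence 4) → 0 H
  atom 3: C, bond orders sum to 4 (valence 4) → 0 H
  atom 4: Cl (halogen, monovalent) → 0 H
  atom 5: C, bond orders sum to 4 (valence 4) → 0 H
  atom 6: Cl (halogen, monovalent) → 0 H
  atom 7: C, bond orders sum to 4 (valence 4) → 0 H
  atom 8: C, bond orders sum to 4 (valence 4) → 0 H
  atom 9: O, bond orders sum to 2 (valence 2) → 0 H
  atom 10: N, bond orders sum to 1 (valence 3) → 2 H
  atom 11: N, bond orders sum to 3 (valence 3) → 0 H
  atom 12: C, bond orders sum to 4 (valence 4) → 0 H
  atom 13: S, bond orders sum to 1 (valence 2) → 1 H
Totals → C:6, H:5, Cl:2, N:3, O:1, S:1.
In Hill order: C6H5Cl2N3OS.

C6H5Cl2N3OS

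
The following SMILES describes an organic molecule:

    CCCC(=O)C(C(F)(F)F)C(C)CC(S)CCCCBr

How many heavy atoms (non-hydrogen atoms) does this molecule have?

20

Every atom symbol written in the SMILES (organic subset) is one heavy atom; implicit H are not written.
Heavy atoms by element → Br:1, C:14, F:3, O:1, S:1.
Total: 20.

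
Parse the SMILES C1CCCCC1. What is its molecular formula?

C6H12

Walk through each heavy atom and fill implicit hydrogens from standard valence (C 4, N 3, O 2, S 2, halogen 1):
  atom 1: C, bond orders sum to 2 (valence 4) → 2 H
  atom 2: C, bond orders sum to 2 (valence 4) → 2 H
  atom 3: C, bond orders sum to 2 (valence 4) → 2 H
  atom 4: C, bond orders sum to 2 (valence 4) → 2 H
  atom 5: C, bond orders sum to 2 (valence 4) → 2 H
  atom 6: C, bond orders sum to 2 (valence 4) → 2 H
Totals → C:6, H:12.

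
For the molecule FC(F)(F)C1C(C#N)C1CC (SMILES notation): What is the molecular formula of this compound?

Walk through each heavy atom and fill implicit hydrogens from standard valence (C 4, N 3, O 2, S 2, halogen 1):
  atom 1: F (halogen, monovalent) → 0 H
  atom 2: C, bond orders sum to 4 (valence 4) → 0 H
  atom 3: F (halogen, monovalent) → 0 H
  atom 4: F (halogen, monovalent) → 0 H
  atom 5: C, bond orders sum to 3 (valence 4) → 1 H
  atom 6: C, bond orders sum to 3 (valence 4) → 1 H
  atom 7: C, bond orders sum to 4 (valence 4) → 0 H
  atom 8: N, bond orders sum to 3 (valence 3) → 0 H
  atom 9: C, bond orders sum to 3 (valence 4) → 1 H
  atom 10: C, bond orders sum to 2 (valence 4) → 2 H
  atom 11: C, bond orders sum to 1 (valence 4) → 3 H
Totals → C:7, H:8, F:3, N:1.

C7H8F3N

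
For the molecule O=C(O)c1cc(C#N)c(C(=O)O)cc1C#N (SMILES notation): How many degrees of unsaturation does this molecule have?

10

Molecular formula: C10H4N2O4.
DoU = (2C + 2 + N − H − X) / 2, where X is the halogen count and O/S are ignored.
    = (2·10 + 2 + 2 − 4 − 0) / 2 = 20 / 2 = 10.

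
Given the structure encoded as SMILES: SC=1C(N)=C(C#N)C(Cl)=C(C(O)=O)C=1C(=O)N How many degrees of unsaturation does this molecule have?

Molecular formula: C9H6ClN3O3S.
DoU = (2C + 2 + N − H − X) / 2, where X is the halogen count and O/S are ignored.
    = (2·9 + 2 + 3 − 6 − 1) / 2 = 16 / 2 = 8.

8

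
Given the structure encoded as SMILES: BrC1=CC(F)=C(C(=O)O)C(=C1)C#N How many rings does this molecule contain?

1

In SMILES, each pair of matching ring-closure digits denotes one ring-closing bond; the number of such bonds equals the number of independent rings.
Ring-closure bonds here: 1.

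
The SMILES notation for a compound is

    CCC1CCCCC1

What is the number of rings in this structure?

1

In SMILES, each pair of matching ring-closure digits denotes one ring-closing bond; the number of such bonds equals the number of independent rings.
Ring-closure bonds here: 1.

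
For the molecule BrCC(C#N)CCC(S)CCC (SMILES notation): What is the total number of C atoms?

Count every carbon token in the SMILES (each C, including those in ring-closure positions and inside branches).
Carbon count: 9.

9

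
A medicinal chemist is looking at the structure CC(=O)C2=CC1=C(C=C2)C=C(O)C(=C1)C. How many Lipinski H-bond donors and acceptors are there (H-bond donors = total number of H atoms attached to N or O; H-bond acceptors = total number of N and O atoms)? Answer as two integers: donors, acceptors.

Donors: find every N or O and count the H atoms it carries.
  atom 3 (O): bond orders sum to 2 → 0 H
  atom 12 (O): bond orders sum to 1 → 1 H
Lipinski HBD = 1.
Acceptors: N atoms = 0, O atoms = 2 → HBA = 2.

1, 2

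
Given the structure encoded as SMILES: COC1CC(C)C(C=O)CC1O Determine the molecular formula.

C9H16O3

Walk through each heavy atom and fill implicit hydrogens from standard valence (C 4, N 3, O 2, S 2, halogen 1):
  atom 1: C, bond orders sum to 1 (valence 4) → 3 H
  atom 2: O, bond orders sum to 2 (valence 2) → 0 H
  atom 3: C, bond orders sum to 3 (valence 4) → 1 H
  atom 4: C, bond orders sum to 2 (valence 4) → 2 H
  atom 5: C, bond orders sum to 3 (valence 4) → 1 H
  atom 6: C, bond orders sum to 1 (valence 4) → 3 H
  atom 7: C, bond orders sum to 3 (valence 4) → 1 H
  atom 8: C, bond orders sum to 3 (valence 4) → 1 H
  atom 9: O, bond orders sum to 2 (valence 2) → 0 H
  atom 10: C, bond orders sum to 2 (valence 4) → 2 H
  atom 11: C, bond orders sum to 3 (valence 4) → 1 H
  atom 12: O, bond orders sum to 1 (valence 2) → 1 H
Totals → C:9, H:16, O:3.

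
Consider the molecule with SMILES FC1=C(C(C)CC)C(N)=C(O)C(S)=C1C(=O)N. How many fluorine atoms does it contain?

Scan the SMILES for F atoms (remember two-letter symbols like Cl and Br are single atoms).
Fluorine count: 1.

1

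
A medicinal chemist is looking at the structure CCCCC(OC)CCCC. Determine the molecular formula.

C10H22O

Walk through each heavy atom and fill implicit hydrogens from standard valence (C 4, N 3, O 2, S 2, halogen 1):
  atom 1: C, bond orders sum to 1 (valence 4) → 3 H
  atom 2: C, bond orders sum to 2 (valence 4) → 2 H
  atom 3: C, bond orders sum to 2 (valence 4) → 2 H
  atom 4: C, bond orders sum to 2 (valence 4) → 2 H
  atom 5: C, bond orders sum to 3 (valence 4) → 1 H
  atom 6: O, bond orders sum to 2 (valence 2) → 0 H
  atom 7: C, bond orders sum to 1 (valence 4) → 3 H
  atom 8: C, bond orders sum to 2 (valence 4) → 2 H
  atom 9: C, bond orders sum to 2 (valence 4) → 2 H
  atom 10: C, bond orders sum to 2 (valence 4) → 2 H
  atom 11: C, bond orders sum to 1 (valence 4) → 3 H
Totals → C:10, H:22, O:1.
In Hill order: C10H22O.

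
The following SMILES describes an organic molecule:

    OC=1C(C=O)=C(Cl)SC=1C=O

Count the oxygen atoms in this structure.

Scan the SMILES for O atoms (remember two-letter symbols like Cl and Br are single atoms).
Oxygen count: 3.

3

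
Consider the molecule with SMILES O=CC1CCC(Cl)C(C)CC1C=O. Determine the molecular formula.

C10H15ClO2

Walk through each heavy atom and fill implicit hydrogens from standard valence (C 4, N 3, O 2, S 2, halogen 1):
  atom 1: O, bond orders sum to 2 (valence 2) → 0 H
  atom 2: C, bond orders sum to 3 (valence 4) → 1 H
  atom 3: C, bond orders sum to 3 (valence 4) → 1 H
  atom 4: C, bond orders sum to 2 (valence 4) → 2 H
  atom 5: C, bond orders sum to 2 (valence 4) → 2 H
  atom 6: C, bond orders sum to 3 (valence 4) → 1 H
  atom 7: Cl (halogen, monovalent) → 0 H
  atom 8: C, bond orders sum to 3 (valence 4) → 1 H
  atom 9: C, bond orders sum to 1 (valence 4) → 3 H
  atom 10: C, bond orders sum to 2 (valence 4) → 2 H
  atom 11: C, bond orders sum to 3 (valence 4) → 1 H
  atom 12: C, bond orders sum to 3 (valence 4) → 1 H
  atom 13: O, bond orders sum to 2 (valence 2) → 0 H
Totals → C:10, H:15, Cl:1, O:2.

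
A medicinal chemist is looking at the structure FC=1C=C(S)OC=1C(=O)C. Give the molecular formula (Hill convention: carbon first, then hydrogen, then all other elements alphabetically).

C6H5FO2S

Walk through each heavy atom and fill implicit hydrogens from standard valence (C 4, N 3, O 2, S 2, halogen 1):
  atom 1: F (halogen, monovalent) → 0 H
  atom 2: C, bond orders sum to 4 (valence 4) → 0 H
  atom 3: C, bond orders sum to 3 (valence 4) → 1 H
  atom 4: C, bond orders sum to 4 (valence 4) → 0 H
  atom 5: S, bond orders sum to 1 (valence 2) → 1 H
  atom 6: O, bond orders sum to 2 (valence 2) → 0 H
  atom 7: C, bond orders sum to 4 (valence 4) → 0 H
  atom 8: C, bond orders sum to 4 (valence 4) → 0 H
  atom 9: O, bond orders sum to 2 (valence 2) → 0 H
  atom 10: C, bond orders sum to 1 (valence 4) → 3 H
Totals → C:6, H:5, F:1, O:2, S:1.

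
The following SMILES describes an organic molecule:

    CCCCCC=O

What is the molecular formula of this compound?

Walk through each heavy atom and fill implicit hydrogens from standard valence (C 4, N 3, O 2, S 2, halogen 1):
  atom 1: C, bond orders sum to 1 (valence 4) → 3 H
  atom 2: C, bond orders sum to 2 (valence 4) → 2 H
  atom 3: C, bond orders sum to 2 (valence 4) → 2 H
  atom 4: C, bond orders sum to 2 (valence 4) → 2 H
  atom 5: C, bond orders sum to 2 (valence 4) → 2 H
  atom 6: C, bond orders sum to 3 (valence 4) → 1 H
  atom 7: O, bond orders sum to 2 (valence 2) → 0 H
Totals → C:6, H:12, O:1.

C6H12O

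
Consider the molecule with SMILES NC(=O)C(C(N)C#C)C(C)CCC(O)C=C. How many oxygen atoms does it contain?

Scan the SMILES for O atoms (remember two-letter symbols like Cl and Br are single atoms).
Oxygen count: 2.

2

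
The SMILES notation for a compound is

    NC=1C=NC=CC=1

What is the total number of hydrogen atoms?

Walk through each heavy atom and fill implicit hydrogens from standard valence (C 4, N 3, O 2, S 2, halogen 1):
  atom 1: N, bond orders sum to 1 (valence 3) → 2 H
  atom 2: C, bond orders sum to 4 (valence 4) → 0 H
  atom 3: C, bond orders sum to 3 (valence 4) → 1 H
  atom 4: N, bond orders sum to 3 (valence 3) → 0 H
  atom 5: C, bond orders sum to 3 (valence 4) → 1 H
  atom 6: C, bond orders sum to 3 (valence 4) → 1 H
  atom 7: C, bond orders sum to 3 (valence 4) → 1 H
Total hydrogens: 6.

6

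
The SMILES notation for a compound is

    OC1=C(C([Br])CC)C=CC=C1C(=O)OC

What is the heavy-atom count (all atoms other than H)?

Every atom symbol written in the SMILES (organic subset) is one heavy atom; implicit H are not written.
Heavy atoms by element → Br:1, C:11, O:3.
Total: 15.

15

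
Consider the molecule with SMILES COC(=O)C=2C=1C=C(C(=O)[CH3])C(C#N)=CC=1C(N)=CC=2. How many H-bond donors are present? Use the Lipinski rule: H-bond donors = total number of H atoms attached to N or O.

Donors: find every N or O and count the H atoms it carries.
  atom 2 (O): bond orders sum to 2 → 0 H
  atom 4 (O): bond orders sum to 2 → 0 H
  atom 10 (O): bond orders sum to 2 → 0 H
  atom 14 (N): bond orders sum to 3 → 0 H
  atom 18 (N): bond orders sum to 1 → 2 H
Lipinski HBD = 2.

2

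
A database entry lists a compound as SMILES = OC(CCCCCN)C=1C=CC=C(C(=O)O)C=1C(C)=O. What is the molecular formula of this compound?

C15H21NO4

Walk through each heavy atom and fill implicit hydrogens from standard valence (C 4, N 3, O 2, S 2, halogen 1):
  atom 1: O, bond orders sum to 1 (valence 2) → 1 H
  atom 2: C, bond orders sum to 3 (valence 4) → 1 H
  atom 3: C, bond orders sum to 2 (valence 4) → 2 H
  atom 4: C, bond orders sum to 2 (valence 4) → 2 H
  atom 5: C, bond orders sum to 2 (valence 4) → 2 H
  atom 6: C, bond orders sum to 2 (valence 4) → 2 H
  atom 7: C, bond orders sum to 2 (valence 4) → 2 H
  atom 8: N, bond orders sum to 1 (valence 3) → 2 H
  atom 9: C, bond orders sum to 4 (valence 4) → 0 H
  atom 10: C, bond orders sum to 3 (valence 4) → 1 H
  atom 11: C, bond orders sum to 3 (valence 4) → 1 H
  atom 12: C, bond orders sum to 3 (valence 4) → 1 H
  atom 13: C, bond orders sum to 4 (valence 4) → 0 H
  atom 14: C, bond orders sum to 4 (valence 4) → 0 H
  atom 15: O, bond orders sum to 2 (valence 2) → 0 H
  atom 16: O, bond orders sum to 1 (valence 2) → 1 H
  atom 17: C, bond orders sum to 4 (valence 4) → 0 H
  atom 18: C, bond orders sum to 4 (valence 4) → 0 H
  atom 19: C, bond orders sum to 1 (valence 4) → 3 H
  atom 20: O, bond orders sum to 2 (valence 2) → 0 H
Totals → C:15, H:21, N:1, O:4.
In Hill order: C15H21NO4.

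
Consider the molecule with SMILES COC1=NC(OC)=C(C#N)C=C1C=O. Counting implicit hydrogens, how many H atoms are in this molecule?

8

Walk through each heavy atom and fill implicit hydrogens from standard valence (C 4, N 3, O 2, S 2, halogen 1):
  atom 1: C, bond orders sum to 1 (valence 4) → 3 H
  atom 2: O, bond orders sum to 2 (valence 2) → 0 H
  atom 3: C, bond orders sum to 4 (valence 4) → 0 H
  atom 4: N, bond orders sum to 3 (valence 3) → 0 H
  atom 5: C, bond orders sum to 4 (valence 4) → 0 H
  atom 6: O, bond orders sum to 2 (valence 2) → 0 H
  atom 7: C, bond orders sum to 1 (valence 4) → 3 H
  atom 8: C, bond orders sum to 4 (valence 4) → 0 H
  atom 9: C, bond orders sum to 4 (valence 4) → 0 H
  atom 10: N, bond orders sum to 3 (valence 3) → 0 H
  atom 11: C, bond orders sum to 3 (valence 4) → 1 H
  atom 12: C, bond orders sum to 4 (valence 4) → 0 H
  atom 13: C, bond orders sum to 3 (valence 4) → 1 H
  atom 14: O, bond orders sum to 2 (valence 2) → 0 H
Total hydrogens: 8.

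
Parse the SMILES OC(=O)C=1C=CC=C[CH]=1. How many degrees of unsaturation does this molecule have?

5

Degree of unsaturation = (number of rings) + (number of π bonds).
Ring closures in the SMILES: 1.
π bonds: 4 double bonds (each 1 DoU) → 4 DoU from unsaturation.
Total DoU = 1 + 4 = 5.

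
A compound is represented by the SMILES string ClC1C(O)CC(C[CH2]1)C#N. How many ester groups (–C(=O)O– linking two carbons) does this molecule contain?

0

Scan the SMILES for the ester motif — none present.
Groups that are present: 1 hydroxyl, 1 nitrile.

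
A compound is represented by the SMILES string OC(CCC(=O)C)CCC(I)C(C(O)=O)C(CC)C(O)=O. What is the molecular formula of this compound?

Walk through each heavy atom and fill implicit hydrogens from standard valence (C 4, N 3, O 2, S 2, halogen 1):
  atom 1: O, bond orders sum to 1 (valence 2) → 1 H
  atom 2: C, bond orders sum to 3 (valence 4) → 1 H
  atom 3: C, bond orders sum to 2 (valence 4) → 2 H
  atom 4: C, bond orders sum to 2 (valence 4) → 2 H
  atom 5: C, bond orders sum to 4 (valence 4) → 0 H
  atom 6: O, bond orders sum to 2 (valence 2) → 0 H
  atom 7: C, bond orders sum to 1 (valence 4) → 3 H
  atom 8: C, bond orders sum to 2 (valence 4) → 2 H
  atom 9: C, bond orders sum to 2 (valence 4) → 2 H
  atom 10: C, bond orders sum to 3 (valence 4) → 1 H
  atom 11: I (halogen, monovalent) → 0 H
  atom 12: C, bond orders sum to 3 (valence 4) → 1 H
  atom 13: C, bond orders sum to 4 (valence 4) → 0 H
  atom 14: O, bond orders sum to 1 (valence 2) → 1 H
  atom 15: O, bond orders sum to 2 (valence 2) → 0 H
  atom 16: C, bond orders sum to 3 (valence 4) → 1 H
  atom 17: C, bond orders sum to 2 (valence 4) → 2 H
  atom 18: C, bond orders sum to 1 (valence 4) → 3 H
  atom 19: C, bond orders sum to 4 (valence 4) → 0 H
  atom 20: O, bond orders sum to 1 (valence 2) → 1 H
  atom 21: O, bond orders sum to 2 (valence 2) → 0 H
Totals → C:14, H:23, I:1, O:6.
In Hill order: C14H23IO6.

C14H23IO6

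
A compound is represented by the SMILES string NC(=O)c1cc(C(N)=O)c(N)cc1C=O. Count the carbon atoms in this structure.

9

Count every carbon token in the SMILES (each C, including those in ring-closure positions and inside branches).
Carbon count: 9.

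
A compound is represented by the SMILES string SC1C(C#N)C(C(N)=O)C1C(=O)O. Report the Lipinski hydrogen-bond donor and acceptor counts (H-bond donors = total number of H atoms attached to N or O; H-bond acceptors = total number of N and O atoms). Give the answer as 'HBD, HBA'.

Donors: find every N or O and count the H atoms it carries.
  atom 5 (N): bond orders sum to 3 → 0 H
  atom 8 (N): bond orders sum to 1 → 2 H
  atom 9 (O): bond orders sum to 2 → 0 H
  atom 12 (O): bond orders sum to 2 → 0 H
  atom 13 (O): bond orders sum to 1 → 1 H
Lipinski HBD = 3.
Acceptors: N atoms = 2, O atoms = 3 → HBA = 5.

3, 5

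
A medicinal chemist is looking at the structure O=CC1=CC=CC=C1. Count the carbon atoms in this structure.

7

Count every carbon token in the SMILES (each C, including those in ring-closure positions and inside branches).
Carbon count: 7.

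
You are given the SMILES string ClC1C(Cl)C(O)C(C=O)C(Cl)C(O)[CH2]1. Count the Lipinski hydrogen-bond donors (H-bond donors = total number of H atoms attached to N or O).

Donors: find every N or O and count the H atoms it carries.
  atom 6 (O): bond orders sum to 1 → 1 H
  atom 9 (O): bond orders sum to 2 → 0 H
  atom 13 (O): bond orders sum to 1 → 1 H
Lipinski HBD = 2.

2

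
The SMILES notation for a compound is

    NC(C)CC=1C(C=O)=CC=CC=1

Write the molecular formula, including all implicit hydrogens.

C10H13NO

Walk through each heavy atom and fill implicit hydrogens from standard valence (C 4, N 3, O 2, S 2, halogen 1):
  atom 1: N, bond orders sum to 1 (valence 3) → 2 H
  atom 2: C, bond orders sum to 3 (valence 4) → 1 H
  atom 3: C, bond orders sum to 1 (valence 4) → 3 H
  atom 4: C, bond orders sum to 2 (valence 4) → 2 H
  atom 5: C, bond orders sum to 4 (valence 4) → 0 H
  atom 6: C, bond orders sum to 4 (valence 4) → 0 H
  atom 7: C, bond orders sum to 3 (valence 4) → 1 H
  atom 8: O, bond orders sum to 2 (valence 2) → 0 H
  atom 9: C, bond orders sum to 3 (valence 4) → 1 H
  atom 10: C, bond orders sum to 3 (valence 4) → 1 H
  atom 11: C, bond orders sum to 3 (valence 4) → 1 H
  atom 12: C, bond orders sum to 3 (valence 4) → 1 H
Totals → C:10, H:13, N:1, O:1.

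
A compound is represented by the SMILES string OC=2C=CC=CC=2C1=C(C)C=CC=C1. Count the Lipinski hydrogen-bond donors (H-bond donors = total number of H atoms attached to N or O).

1

Donors: find every N or O and count the H atoms it carries.
  atom 1 (O): bond orders sum to 1 → 1 H
Lipinski HBD = 1.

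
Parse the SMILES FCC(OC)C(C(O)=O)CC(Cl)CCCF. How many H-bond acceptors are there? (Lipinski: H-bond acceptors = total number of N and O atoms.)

N atoms: 0; O atoms: 3.
Lipinski HBA = 0 + 3 = 3.

3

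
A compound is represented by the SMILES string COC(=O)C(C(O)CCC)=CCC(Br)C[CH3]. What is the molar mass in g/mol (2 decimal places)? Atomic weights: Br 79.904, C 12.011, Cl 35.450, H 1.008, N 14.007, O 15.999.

293.20 g/mol

First, the molecular formula is C12H21BrO3 (counting implicit H from valence).
  Br: 1 × 79.904 = 79.904
  C: 12 × 12.011 = 144.132
  H: 21 × 1.008 = 21.168
  O: 3 × 15.999 = 47.997
Sum: 1×79.904 + 12×12.011 + 21×1.008 + 3×15.999 = 293.201 → 293.20 g/mol.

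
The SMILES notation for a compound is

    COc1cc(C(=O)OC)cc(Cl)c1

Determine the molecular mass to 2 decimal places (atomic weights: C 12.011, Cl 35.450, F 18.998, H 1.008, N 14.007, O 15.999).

200.62 g/mol

First, the molecular formula is C9H9ClO3 (counting implicit H from valence).
  C: 9 × 12.011 = 108.099
  Cl: 1 × 35.450 = 35.450
  H: 9 × 1.008 = 9.072
  O: 3 × 15.999 = 47.997
Sum: 9×12.011 + 1×35.450 + 9×1.008 + 3×15.999 = 200.618 → 200.62 g/mol.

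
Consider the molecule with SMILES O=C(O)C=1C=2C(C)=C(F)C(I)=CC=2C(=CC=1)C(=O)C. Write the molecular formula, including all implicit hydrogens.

C14H10FIO3

Walk through each heavy atom and fill implicit hydrogens from standard valence (C 4, N 3, O 2, S 2, halogen 1):
  atom 1: O, bond orders sum to 2 (valence 2) → 0 H
  atom 2: C, bond orders sum to 4 (valence 4) → 0 H
  atom 3: O, bond orders sum to 1 (valence 2) → 1 H
  atom 4: C, bond orders sum to 4 (valence 4) → 0 H
  atom 5: C, bond orders sum to 4 (valence 4) → 0 H
  atom 6: C, bond orders sum to 4 (valence 4) → 0 H
  atom 7: C, bond orders sum to 1 (valence 4) → 3 H
  atom 8: C, bond orders sum to 4 (valence 4) → 0 H
  atom 9: F (halogen, monovalent) → 0 H
  atom 10: C, bond orders sum to 4 (valence 4) → 0 H
  atom 11: I (halogen, monovalent) → 0 H
  atom 12: C, bond orders sum to 3 (valence 4) → 1 H
  atom 13: C, bond orders sum to 4 (valence 4) → 0 H
  atom 14: C, bond orders sum to 4 (valence 4) → 0 H
  atom 15: C, bond orders sum to 3 (valence 4) → 1 H
  atom 16: C, bond orders sum to 3 (valence 4) → 1 H
  atom 17: C, bond orders sum to 4 (valence 4) → 0 H
  atom 18: O, bond orders sum to 2 (valence 2) → 0 H
  atom 19: C, bond orders sum to 1 (valence 4) → 3 H
Totals → C:14, H:10, F:1, I:1, O:3.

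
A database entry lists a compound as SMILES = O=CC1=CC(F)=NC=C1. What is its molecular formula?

Walk through each heavy atom and fill implicit hydrogens from standard valence (C 4, N 3, O 2, S 2, halogen 1):
  atom 1: O, bond orders sum to 2 (valence 2) → 0 H
  atom 2: C, bond orders sum to 3 (valence 4) → 1 H
  atom 3: C, bond orders sum to 4 (valence 4) → 0 H
  atom 4: C, bond orders sum to 3 (valence 4) → 1 H
  atom 5: C, bond orders sum to 4 (valence 4) → 0 H
  atom 6: F (halogen, monovalent) → 0 H
  atom 7: N, bond orders sum to 3 (valence 3) → 0 H
  atom 8: C, bond orders sum to 3 (valence 4) → 1 H
  atom 9: C, bond orders sum to 3 (valence 4) → 1 H
Totals → C:6, H:4, F:1, N:1, O:1.

C6H4FNO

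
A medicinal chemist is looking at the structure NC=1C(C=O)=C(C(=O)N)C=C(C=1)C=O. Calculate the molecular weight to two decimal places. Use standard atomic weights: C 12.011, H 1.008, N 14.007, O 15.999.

First, the molecular formula is C9H8N2O3 (counting implicit H from valence).
  C: 9 × 12.011 = 108.099
  H: 8 × 1.008 = 8.064
  N: 2 × 14.007 = 28.014
  O: 3 × 15.999 = 47.997
Sum: 9×12.011 + 8×1.008 + 2×14.007 + 3×15.999 = 192.174 → 192.17 g/mol.

192.17 g/mol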